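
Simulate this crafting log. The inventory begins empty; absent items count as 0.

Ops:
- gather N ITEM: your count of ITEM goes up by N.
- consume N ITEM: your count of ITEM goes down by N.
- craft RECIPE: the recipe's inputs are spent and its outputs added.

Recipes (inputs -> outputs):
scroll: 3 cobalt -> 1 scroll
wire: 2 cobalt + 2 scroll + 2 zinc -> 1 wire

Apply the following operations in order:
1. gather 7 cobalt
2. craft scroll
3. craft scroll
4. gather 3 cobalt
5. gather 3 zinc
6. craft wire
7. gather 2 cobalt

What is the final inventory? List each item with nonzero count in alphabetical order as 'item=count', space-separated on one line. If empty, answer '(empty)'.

Answer: cobalt=4 wire=1 zinc=1

Derivation:
After 1 (gather 7 cobalt): cobalt=7
After 2 (craft scroll): cobalt=4 scroll=1
After 3 (craft scroll): cobalt=1 scroll=2
After 4 (gather 3 cobalt): cobalt=4 scroll=2
After 5 (gather 3 zinc): cobalt=4 scroll=2 zinc=3
After 6 (craft wire): cobalt=2 wire=1 zinc=1
After 7 (gather 2 cobalt): cobalt=4 wire=1 zinc=1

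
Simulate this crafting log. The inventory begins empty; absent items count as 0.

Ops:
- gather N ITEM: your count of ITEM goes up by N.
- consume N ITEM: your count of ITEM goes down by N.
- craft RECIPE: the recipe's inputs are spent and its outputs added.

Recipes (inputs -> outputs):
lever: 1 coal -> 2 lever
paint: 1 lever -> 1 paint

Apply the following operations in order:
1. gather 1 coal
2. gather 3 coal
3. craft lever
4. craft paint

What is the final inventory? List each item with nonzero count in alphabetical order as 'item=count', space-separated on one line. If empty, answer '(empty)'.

Answer: coal=3 lever=1 paint=1

Derivation:
After 1 (gather 1 coal): coal=1
After 2 (gather 3 coal): coal=4
After 3 (craft lever): coal=3 lever=2
After 4 (craft paint): coal=3 lever=1 paint=1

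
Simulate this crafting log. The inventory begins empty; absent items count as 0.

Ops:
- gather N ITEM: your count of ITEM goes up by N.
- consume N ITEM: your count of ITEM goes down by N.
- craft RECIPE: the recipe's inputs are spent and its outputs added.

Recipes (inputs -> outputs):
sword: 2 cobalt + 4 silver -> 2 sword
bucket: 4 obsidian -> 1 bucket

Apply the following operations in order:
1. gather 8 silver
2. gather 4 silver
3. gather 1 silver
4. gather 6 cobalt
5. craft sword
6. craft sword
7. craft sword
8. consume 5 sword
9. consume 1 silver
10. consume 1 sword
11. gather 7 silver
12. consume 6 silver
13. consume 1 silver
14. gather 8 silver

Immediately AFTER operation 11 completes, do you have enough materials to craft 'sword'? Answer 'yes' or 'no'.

Answer: no

Derivation:
After 1 (gather 8 silver): silver=8
After 2 (gather 4 silver): silver=12
After 3 (gather 1 silver): silver=13
After 4 (gather 6 cobalt): cobalt=6 silver=13
After 5 (craft sword): cobalt=4 silver=9 sword=2
After 6 (craft sword): cobalt=2 silver=5 sword=4
After 7 (craft sword): silver=1 sword=6
After 8 (consume 5 sword): silver=1 sword=1
After 9 (consume 1 silver): sword=1
After 10 (consume 1 sword): (empty)
After 11 (gather 7 silver): silver=7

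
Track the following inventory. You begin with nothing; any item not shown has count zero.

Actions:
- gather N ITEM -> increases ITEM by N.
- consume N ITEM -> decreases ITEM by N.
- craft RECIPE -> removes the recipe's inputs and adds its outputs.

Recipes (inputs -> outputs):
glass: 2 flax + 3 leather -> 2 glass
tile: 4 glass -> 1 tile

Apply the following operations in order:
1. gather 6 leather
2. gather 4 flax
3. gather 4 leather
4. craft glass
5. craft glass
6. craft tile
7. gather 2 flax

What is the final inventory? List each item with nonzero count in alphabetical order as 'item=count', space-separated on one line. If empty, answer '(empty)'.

Answer: flax=2 leather=4 tile=1

Derivation:
After 1 (gather 6 leather): leather=6
After 2 (gather 4 flax): flax=4 leather=6
After 3 (gather 4 leather): flax=4 leather=10
After 4 (craft glass): flax=2 glass=2 leather=7
After 5 (craft glass): glass=4 leather=4
After 6 (craft tile): leather=4 tile=1
After 7 (gather 2 flax): flax=2 leather=4 tile=1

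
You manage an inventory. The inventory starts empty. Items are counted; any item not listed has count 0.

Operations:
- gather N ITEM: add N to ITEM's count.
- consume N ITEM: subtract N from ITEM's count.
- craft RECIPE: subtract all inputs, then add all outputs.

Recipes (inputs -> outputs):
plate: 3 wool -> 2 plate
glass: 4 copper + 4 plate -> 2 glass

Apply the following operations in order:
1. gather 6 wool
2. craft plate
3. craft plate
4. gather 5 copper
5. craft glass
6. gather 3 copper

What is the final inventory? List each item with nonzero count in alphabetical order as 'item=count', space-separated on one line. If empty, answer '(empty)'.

Answer: copper=4 glass=2

Derivation:
After 1 (gather 6 wool): wool=6
After 2 (craft plate): plate=2 wool=3
After 3 (craft plate): plate=4
After 4 (gather 5 copper): copper=5 plate=4
After 5 (craft glass): copper=1 glass=2
After 6 (gather 3 copper): copper=4 glass=2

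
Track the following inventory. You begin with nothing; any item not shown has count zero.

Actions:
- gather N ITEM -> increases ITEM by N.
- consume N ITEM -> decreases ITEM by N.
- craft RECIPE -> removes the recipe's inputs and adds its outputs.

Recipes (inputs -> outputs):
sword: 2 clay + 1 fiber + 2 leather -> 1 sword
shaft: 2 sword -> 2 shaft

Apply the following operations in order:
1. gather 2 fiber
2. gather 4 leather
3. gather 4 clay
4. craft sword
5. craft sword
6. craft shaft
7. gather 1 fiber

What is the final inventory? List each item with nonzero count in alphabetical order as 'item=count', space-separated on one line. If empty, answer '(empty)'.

Answer: fiber=1 shaft=2

Derivation:
After 1 (gather 2 fiber): fiber=2
After 2 (gather 4 leather): fiber=2 leather=4
After 3 (gather 4 clay): clay=4 fiber=2 leather=4
After 4 (craft sword): clay=2 fiber=1 leather=2 sword=1
After 5 (craft sword): sword=2
After 6 (craft shaft): shaft=2
After 7 (gather 1 fiber): fiber=1 shaft=2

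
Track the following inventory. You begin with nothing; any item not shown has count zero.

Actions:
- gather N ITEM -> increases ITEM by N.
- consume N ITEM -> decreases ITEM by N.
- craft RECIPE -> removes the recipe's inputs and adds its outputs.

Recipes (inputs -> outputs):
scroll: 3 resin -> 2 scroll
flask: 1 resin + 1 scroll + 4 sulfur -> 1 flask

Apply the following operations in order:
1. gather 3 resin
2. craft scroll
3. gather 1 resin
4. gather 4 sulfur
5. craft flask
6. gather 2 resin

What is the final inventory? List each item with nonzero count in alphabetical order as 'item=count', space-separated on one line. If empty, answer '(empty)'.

Answer: flask=1 resin=2 scroll=1

Derivation:
After 1 (gather 3 resin): resin=3
After 2 (craft scroll): scroll=2
After 3 (gather 1 resin): resin=1 scroll=2
After 4 (gather 4 sulfur): resin=1 scroll=2 sulfur=4
After 5 (craft flask): flask=1 scroll=1
After 6 (gather 2 resin): flask=1 resin=2 scroll=1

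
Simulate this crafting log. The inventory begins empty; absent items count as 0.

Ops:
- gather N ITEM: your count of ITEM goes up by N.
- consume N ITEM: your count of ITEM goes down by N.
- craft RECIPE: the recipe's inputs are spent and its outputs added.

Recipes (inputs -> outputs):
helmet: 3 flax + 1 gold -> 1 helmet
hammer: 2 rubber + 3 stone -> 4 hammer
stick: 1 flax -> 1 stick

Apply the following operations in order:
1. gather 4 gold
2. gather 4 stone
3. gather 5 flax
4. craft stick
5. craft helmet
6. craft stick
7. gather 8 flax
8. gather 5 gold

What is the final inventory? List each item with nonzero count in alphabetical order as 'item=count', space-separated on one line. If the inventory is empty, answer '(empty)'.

Answer: flax=8 gold=8 helmet=1 stick=2 stone=4

Derivation:
After 1 (gather 4 gold): gold=4
After 2 (gather 4 stone): gold=4 stone=4
After 3 (gather 5 flax): flax=5 gold=4 stone=4
After 4 (craft stick): flax=4 gold=4 stick=1 stone=4
After 5 (craft helmet): flax=1 gold=3 helmet=1 stick=1 stone=4
After 6 (craft stick): gold=3 helmet=1 stick=2 stone=4
After 7 (gather 8 flax): flax=8 gold=3 helmet=1 stick=2 stone=4
After 8 (gather 5 gold): flax=8 gold=8 helmet=1 stick=2 stone=4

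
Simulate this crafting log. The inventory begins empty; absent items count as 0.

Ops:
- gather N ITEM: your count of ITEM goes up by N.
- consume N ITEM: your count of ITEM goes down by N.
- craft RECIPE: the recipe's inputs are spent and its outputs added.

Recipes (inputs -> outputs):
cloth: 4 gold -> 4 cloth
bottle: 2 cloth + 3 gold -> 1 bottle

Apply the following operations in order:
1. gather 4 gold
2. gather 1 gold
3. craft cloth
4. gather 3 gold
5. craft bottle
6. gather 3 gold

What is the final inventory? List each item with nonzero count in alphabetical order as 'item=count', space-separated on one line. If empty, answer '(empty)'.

After 1 (gather 4 gold): gold=4
After 2 (gather 1 gold): gold=5
After 3 (craft cloth): cloth=4 gold=1
After 4 (gather 3 gold): cloth=4 gold=4
After 5 (craft bottle): bottle=1 cloth=2 gold=1
After 6 (gather 3 gold): bottle=1 cloth=2 gold=4

Answer: bottle=1 cloth=2 gold=4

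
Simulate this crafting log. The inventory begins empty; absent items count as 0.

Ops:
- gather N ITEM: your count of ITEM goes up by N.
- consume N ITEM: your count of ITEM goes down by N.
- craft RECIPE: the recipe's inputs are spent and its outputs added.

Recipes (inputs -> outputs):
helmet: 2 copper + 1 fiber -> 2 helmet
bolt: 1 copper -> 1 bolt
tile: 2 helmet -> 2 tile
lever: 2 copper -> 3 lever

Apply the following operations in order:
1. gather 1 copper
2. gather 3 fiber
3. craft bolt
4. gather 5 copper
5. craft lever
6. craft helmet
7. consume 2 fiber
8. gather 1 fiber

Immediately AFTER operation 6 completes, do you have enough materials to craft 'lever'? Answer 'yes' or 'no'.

Answer: no

Derivation:
After 1 (gather 1 copper): copper=1
After 2 (gather 3 fiber): copper=1 fiber=3
After 3 (craft bolt): bolt=1 fiber=3
After 4 (gather 5 copper): bolt=1 copper=5 fiber=3
After 5 (craft lever): bolt=1 copper=3 fiber=3 lever=3
After 6 (craft helmet): bolt=1 copper=1 fiber=2 helmet=2 lever=3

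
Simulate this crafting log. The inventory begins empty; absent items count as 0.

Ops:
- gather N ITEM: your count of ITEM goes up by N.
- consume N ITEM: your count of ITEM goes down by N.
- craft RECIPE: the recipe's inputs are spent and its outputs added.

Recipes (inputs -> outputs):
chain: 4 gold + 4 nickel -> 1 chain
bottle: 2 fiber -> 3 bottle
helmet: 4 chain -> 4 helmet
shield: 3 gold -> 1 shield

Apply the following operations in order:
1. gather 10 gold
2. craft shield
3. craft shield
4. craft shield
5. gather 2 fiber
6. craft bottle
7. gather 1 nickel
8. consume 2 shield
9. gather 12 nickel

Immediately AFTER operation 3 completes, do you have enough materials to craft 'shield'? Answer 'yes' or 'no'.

Answer: yes

Derivation:
After 1 (gather 10 gold): gold=10
After 2 (craft shield): gold=7 shield=1
After 3 (craft shield): gold=4 shield=2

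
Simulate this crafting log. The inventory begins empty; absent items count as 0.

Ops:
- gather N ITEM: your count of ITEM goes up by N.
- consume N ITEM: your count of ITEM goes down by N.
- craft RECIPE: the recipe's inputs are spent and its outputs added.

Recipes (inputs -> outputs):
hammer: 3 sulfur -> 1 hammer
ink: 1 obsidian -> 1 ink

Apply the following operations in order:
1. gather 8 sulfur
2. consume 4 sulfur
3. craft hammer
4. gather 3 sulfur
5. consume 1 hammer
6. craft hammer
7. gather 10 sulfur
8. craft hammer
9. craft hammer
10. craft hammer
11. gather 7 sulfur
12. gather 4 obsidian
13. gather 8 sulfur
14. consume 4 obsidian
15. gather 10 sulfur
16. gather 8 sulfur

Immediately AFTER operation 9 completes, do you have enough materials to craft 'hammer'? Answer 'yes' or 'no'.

Answer: yes

Derivation:
After 1 (gather 8 sulfur): sulfur=8
After 2 (consume 4 sulfur): sulfur=4
After 3 (craft hammer): hammer=1 sulfur=1
After 4 (gather 3 sulfur): hammer=1 sulfur=4
After 5 (consume 1 hammer): sulfur=4
After 6 (craft hammer): hammer=1 sulfur=1
After 7 (gather 10 sulfur): hammer=1 sulfur=11
After 8 (craft hammer): hammer=2 sulfur=8
After 9 (craft hammer): hammer=3 sulfur=5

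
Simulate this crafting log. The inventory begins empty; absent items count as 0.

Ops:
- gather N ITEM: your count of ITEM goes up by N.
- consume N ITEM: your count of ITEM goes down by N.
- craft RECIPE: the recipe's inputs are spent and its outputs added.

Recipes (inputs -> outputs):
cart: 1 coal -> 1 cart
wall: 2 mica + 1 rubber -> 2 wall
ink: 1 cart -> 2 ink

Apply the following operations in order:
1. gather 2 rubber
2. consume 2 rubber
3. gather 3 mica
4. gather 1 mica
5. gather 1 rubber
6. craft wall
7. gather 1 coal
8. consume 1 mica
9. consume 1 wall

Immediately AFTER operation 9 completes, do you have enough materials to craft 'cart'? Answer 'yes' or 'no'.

After 1 (gather 2 rubber): rubber=2
After 2 (consume 2 rubber): (empty)
After 3 (gather 3 mica): mica=3
After 4 (gather 1 mica): mica=4
After 5 (gather 1 rubber): mica=4 rubber=1
After 6 (craft wall): mica=2 wall=2
After 7 (gather 1 coal): coal=1 mica=2 wall=2
After 8 (consume 1 mica): coal=1 mica=1 wall=2
After 9 (consume 1 wall): coal=1 mica=1 wall=1

Answer: yes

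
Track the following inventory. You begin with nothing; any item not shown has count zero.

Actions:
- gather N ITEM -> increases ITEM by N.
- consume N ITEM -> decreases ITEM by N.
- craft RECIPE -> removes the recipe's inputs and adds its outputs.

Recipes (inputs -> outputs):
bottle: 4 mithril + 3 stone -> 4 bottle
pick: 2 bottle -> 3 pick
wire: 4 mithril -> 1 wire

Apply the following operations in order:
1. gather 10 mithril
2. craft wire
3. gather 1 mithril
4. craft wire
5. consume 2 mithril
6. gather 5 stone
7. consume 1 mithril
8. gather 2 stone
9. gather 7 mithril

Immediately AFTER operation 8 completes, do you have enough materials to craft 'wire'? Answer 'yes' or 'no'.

Answer: no

Derivation:
After 1 (gather 10 mithril): mithril=10
After 2 (craft wire): mithril=6 wire=1
After 3 (gather 1 mithril): mithril=7 wire=1
After 4 (craft wire): mithril=3 wire=2
After 5 (consume 2 mithril): mithril=1 wire=2
After 6 (gather 5 stone): mithril=1 stone=5 wire=2
After 7 (consume 1 mithril): stone=5 wire=2
After 8 (gather 2 stone): stone=7 wire=2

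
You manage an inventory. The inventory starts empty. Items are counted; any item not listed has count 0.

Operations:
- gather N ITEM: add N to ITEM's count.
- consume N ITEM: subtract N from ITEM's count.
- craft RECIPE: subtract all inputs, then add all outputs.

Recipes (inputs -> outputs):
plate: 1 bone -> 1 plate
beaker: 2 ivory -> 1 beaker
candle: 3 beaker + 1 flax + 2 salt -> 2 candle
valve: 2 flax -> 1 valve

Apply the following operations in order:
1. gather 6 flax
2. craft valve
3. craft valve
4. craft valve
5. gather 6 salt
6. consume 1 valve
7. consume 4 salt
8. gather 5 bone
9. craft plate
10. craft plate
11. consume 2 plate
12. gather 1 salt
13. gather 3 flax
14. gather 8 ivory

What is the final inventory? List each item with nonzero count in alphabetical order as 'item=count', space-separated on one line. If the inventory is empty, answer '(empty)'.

After 1 (gather 6 flax): flax=6
After 2 (craft valve): flax=4 valve=1
After 3 (craft valve): flax=2 valve=2
After 4 (craft valve): valve=3
After 5 (gather 6 salt): salt=6 valve=3
After 6 (consume 1 valve): salt=6 valve=2
After 7 (consume 4 salt): salt=2 valve=2
After 8 (gather 5 bone): bone=5 salt=2 valve=2
After 9 (craft plate): bone=4 plate=1 salt=2 valve=2
After 10 (craft plate): bone=3 plate=2 salt=2 valve=2
After 11 (consume 2 plate): bone=3 salt=2 valve=2
After 12 (gather 1 salt): bone=3 salt=3 valve=2
After 13 (gather 3 flax): bone=3 flax=3 salt=3 valve=2
After 14 (gather 8 ivory): bone=3 flax=3 ivory=8 salt=3 valve=2

Answer: bone=3 flax=3 ivory=8 salt=3 valve=2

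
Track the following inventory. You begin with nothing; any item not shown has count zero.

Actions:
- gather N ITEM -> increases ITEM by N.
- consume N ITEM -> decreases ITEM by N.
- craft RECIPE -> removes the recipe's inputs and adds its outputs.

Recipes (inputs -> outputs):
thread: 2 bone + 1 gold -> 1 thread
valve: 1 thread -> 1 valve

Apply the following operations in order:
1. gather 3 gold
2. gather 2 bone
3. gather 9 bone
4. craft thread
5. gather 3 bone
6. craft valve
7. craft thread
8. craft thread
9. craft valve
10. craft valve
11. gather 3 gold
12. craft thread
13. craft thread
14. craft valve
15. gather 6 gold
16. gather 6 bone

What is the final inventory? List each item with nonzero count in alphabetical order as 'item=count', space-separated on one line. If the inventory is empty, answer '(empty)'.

After 1 (gather 3 gold): gold=3
After 2 (gather 2 bone): bone=2 gold=3
After 3 (gather 9 bone): bone=11 gold=3
After 4 (craft thread): bone=9 gold=2 thread=1
After 5 (gather 3 bone): bone=12 gold=2 thread=1
After 6 (craft valve): bone=12 gold=2 valve=1
After 7 (craft thread): bone=10 gold=1 thread=1 valve=1
After 8 (craft thread): bone=8 thread=2 valve=1
After 9 (craft valve): bone=8 thread=1 valve=2
After 10 (craft valve): bone=8 valve=3
After 11 (gather 3 gold): bone=8 gold=3 valve=3
After 12 (craft thread): bone=6 gold=2 thread=1 valve=3
After 13 (craft thread): bone=4 gold=1 thread=2 valve=3
After 14 (craft valve): bone=4 gold=1 thread=1 valve=4
After 15 (gather 6 gold): bone=4 gold=7 thread=1 valve=4
After 16 (gather 6 bone): bone=10 gold=7 thread=1 valve=4

Answer: bone=10 gold=7 thread=1 valve=4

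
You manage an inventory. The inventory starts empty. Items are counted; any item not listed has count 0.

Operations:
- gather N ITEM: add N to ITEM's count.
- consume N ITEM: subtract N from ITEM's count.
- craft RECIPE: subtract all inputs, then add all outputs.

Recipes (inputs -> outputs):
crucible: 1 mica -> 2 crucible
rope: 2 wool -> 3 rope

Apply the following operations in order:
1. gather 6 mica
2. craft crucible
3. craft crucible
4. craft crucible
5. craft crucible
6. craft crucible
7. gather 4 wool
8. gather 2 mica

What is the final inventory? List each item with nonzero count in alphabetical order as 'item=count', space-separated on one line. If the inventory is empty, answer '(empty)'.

After 1 (gather 6 mica): mica=6
After 2 (craft crucible): crucible=2 mica=5
After 3 (craft crucible): crucible=4 mica=4
After 4 (craft crucible): crucible=6 mica=3
After 5 (craft crucible): crucible=8 mica=2
After 6 (craft crucible): crucible=10 mica=1
After 7 (gather 4 wool): crucible=10 mica=1 wool=4
After 8 (gather 2 mica): crucible=10 mica=3 wool=4

Answer: crucible=10 mica=3 wool=4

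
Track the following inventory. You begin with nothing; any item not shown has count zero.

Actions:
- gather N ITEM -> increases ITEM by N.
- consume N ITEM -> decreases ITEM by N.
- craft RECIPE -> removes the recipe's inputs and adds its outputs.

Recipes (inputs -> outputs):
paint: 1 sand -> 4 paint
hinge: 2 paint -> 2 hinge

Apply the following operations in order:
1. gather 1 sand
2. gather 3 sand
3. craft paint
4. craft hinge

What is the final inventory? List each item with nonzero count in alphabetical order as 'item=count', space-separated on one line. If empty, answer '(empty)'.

Answer: hinge=2 paint=2 sand=3

Derivation:
After 1 (gather 1 sand): sand=1
After 2 (gather 3 sand): sand=4
After 3 (craft paint): paint=4 sand=3
After 4 (craft hinge): hinge=2 paint=2 sand=3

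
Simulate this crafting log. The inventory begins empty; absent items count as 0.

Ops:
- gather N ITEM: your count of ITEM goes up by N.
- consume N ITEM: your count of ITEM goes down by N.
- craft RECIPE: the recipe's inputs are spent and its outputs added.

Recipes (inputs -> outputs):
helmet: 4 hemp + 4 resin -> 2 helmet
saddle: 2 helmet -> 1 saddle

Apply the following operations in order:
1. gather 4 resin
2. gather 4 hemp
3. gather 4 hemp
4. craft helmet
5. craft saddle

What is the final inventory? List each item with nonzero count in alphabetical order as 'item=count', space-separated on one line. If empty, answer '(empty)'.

Answer: hemp=4 saddle=1

Derivation:
After 1 (gather 4 resin): resin=4
After 2 (gather 4 hemp): hemp=4 resin=4
After 3 (gather 4 hemp): hemp=8 resin=4
After 4 (craft helmet): helmet=2 hemp=4
After 5 (craft saddle): hemp=4 saddle=1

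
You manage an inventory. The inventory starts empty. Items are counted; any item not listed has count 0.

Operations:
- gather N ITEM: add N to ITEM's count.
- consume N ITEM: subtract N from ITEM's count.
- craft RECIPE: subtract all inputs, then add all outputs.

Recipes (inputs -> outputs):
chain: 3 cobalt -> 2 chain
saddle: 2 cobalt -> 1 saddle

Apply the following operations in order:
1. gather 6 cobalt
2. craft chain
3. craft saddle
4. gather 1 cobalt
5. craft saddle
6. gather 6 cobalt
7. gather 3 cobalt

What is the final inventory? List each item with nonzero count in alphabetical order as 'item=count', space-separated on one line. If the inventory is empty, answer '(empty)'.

After 1 (gather 6 cobalt): cobalt=6
After 2 (craft chain): chain=2 cobalt=3
After 3 (craft saddle): chain=2 cobalt=1 saddle=1
After 4 (gather 1 cobalt): chain=2 cobalt=2 saddle=1
After 5 (craft saddle): chain=2 saddle=2
After 6 (gather 6 cobalt): chain=2 cobalt=6 saddle=2
After 7 (gather 3 cobalt): chain=2 cobalt=9 saddle=2

Answer: chain=2 cobalt=9 saddle=2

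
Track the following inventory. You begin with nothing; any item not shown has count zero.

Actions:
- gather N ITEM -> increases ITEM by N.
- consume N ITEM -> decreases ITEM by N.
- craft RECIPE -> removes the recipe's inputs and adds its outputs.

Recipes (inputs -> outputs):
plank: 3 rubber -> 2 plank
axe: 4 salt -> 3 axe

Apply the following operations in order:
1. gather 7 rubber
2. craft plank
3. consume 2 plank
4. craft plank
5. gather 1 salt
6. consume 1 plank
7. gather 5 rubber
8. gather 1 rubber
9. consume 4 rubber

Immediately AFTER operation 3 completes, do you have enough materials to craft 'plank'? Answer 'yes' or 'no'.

After 1 (gather 7 rubber): rubber=7
After 2 (craft plank): plank=2 rubber=4
After 3 (consume 2 plank): rubber=4

Answer: yes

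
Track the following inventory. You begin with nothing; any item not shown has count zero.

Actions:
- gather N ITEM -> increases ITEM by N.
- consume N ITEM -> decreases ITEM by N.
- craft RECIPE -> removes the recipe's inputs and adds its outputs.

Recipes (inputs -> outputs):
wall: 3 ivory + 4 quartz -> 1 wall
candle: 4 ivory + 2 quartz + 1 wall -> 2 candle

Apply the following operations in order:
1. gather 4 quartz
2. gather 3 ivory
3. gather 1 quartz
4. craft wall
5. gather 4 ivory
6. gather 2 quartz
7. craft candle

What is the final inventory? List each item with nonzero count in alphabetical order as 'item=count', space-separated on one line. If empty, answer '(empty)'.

Answer: candle=2 quartz=1

Derivation:
After 1 (gather 4 quartz): quartz=4
After 2 (gather 3 ivory): ivory=3 quartz=4
After 3 (gather 1 quartz): ivory=3 quartz=5
After 4 (craft wall): quartz=1 wall=1
After 5 (gather 4 ivory): ivory=4 quartz=1 wall=1
After 6 (gather 2 quartz): ivory=4 quartz=3 wall=1
After 7 (craft candle): candle=2 quartz=1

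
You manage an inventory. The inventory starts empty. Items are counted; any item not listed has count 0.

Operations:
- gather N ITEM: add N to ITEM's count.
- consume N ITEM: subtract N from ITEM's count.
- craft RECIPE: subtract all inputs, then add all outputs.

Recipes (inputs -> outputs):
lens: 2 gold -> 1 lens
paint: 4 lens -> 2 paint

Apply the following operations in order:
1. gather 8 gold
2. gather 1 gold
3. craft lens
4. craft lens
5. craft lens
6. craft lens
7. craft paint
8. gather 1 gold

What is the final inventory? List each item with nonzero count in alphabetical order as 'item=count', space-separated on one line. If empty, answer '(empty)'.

After 1 (gather 8 gold): gold=8
After 2 (gather 1 gold): gold=9
After 3 (craft lens): gold=7 lens=1
After 4 (craft lens): gold=5 lens=2
After 5 (craft lens): gold=3 lens=3
After 6 (craft lens): gold=1 lens=4
After 7 (craft paint): gold=1 paint=2
After 8 (gather 1 gold): gold=2 paint=2

Answer: gold=2 paint=2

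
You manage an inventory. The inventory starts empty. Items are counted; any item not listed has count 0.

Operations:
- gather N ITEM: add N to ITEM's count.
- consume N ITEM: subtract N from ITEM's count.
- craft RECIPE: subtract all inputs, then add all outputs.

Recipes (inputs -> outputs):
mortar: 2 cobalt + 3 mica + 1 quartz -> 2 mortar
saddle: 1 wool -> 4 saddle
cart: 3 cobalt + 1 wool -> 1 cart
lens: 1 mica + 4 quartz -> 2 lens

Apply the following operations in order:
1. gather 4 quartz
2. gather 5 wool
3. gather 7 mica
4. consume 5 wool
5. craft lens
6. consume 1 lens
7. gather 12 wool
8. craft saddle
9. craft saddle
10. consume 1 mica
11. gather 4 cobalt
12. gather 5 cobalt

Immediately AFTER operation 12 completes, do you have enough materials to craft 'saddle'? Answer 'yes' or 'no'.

Answer: yes

Derivation:
After 1 (gather 4 quartz): quartz=4
After 2 (gather 5 wool): quartz=4 wool=5
After 3 (gather 7 mica): mica=7 quartz=4 wool=5
After 4 (consume 5 wool): mica=7 quartz=4
After 5 (craft lens): lens=2 mica=6
After 6 (consume 1 lens): lens=1 mica=6
After 7 (gather 12 wool): lens=1 mica=6 wool=12
After 8 (craft saddle): lens=1 mica=6 saddle=4 wool=11
After 9 (craft saddle): lens=1 mica=6 saddle=8 wool=10
After 10 (consume 1 mica): lens=1 mica=5 saddle=8 wool=10
After 11 (gather 4 cobalt): cobalt=4 lens=1 mica=5 saddle=8 wool=10
After 12 (gather 5 cobalt): cobalt=9 lens=1 mica=5 saddle=8 wool=10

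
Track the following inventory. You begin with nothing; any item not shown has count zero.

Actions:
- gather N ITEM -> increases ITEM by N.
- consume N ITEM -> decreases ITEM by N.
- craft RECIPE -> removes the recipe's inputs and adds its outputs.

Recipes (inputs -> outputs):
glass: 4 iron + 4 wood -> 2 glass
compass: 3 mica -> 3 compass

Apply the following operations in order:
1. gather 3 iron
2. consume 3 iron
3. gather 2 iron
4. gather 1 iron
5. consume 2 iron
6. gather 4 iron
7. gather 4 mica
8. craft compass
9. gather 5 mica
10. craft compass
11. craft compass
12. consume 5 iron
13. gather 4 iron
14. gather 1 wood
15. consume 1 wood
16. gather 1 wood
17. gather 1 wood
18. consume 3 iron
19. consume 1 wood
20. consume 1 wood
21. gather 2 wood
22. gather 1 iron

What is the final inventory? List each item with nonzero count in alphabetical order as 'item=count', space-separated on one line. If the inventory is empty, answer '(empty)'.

Answer: compass=9 iron=2 wood=2

Derivation:
After 1 (gather 3 iron): iron=3
After 2 (consume 3 iron): (empty)
After 3 (gather 2 iron): iron=2
After 4 (gather 1 iron): iron=3
After 5 (consume 2 iron): iron=1
After 6 (gather 4 iron): iron=5
After 7 (gather 4 mica): iron=5 mica=4
After 8 (craft compass): compass=3 iron=5 mica=1
After 9 (gather 5 mica): compass=3 iron=5 mica=6
After 10 (craft compass): compass=6 iron=5 mica=3
After 11 (craft compass): compass=9 iron=5
After 12 (consume 5 iron): compass=9
After 13 (gather 4 iron): compass=9 iron=4
After 14 (gather 1 wood): compass=9 iron=4 wood=1
After 15 (consume 1 wood): compass=9 iron=4
After 16 (gather 1 wood): compass=9 iron=4 wood=1
After 17 (gather 1 wood): compass=9 iron=4 wood=2
After 18 (consume 3 iron): compass=9 iron=1 wood=2
After 19 (consume 1 wood): compass=9 iron=1 wood=1
After 20 (consume 1 wood): compass=9 iron=1
After 21 (gather 2 wood): compass=9 iron=1 wood=2
After 22 (gather 1 iron): compass=9 iron=2 wood=2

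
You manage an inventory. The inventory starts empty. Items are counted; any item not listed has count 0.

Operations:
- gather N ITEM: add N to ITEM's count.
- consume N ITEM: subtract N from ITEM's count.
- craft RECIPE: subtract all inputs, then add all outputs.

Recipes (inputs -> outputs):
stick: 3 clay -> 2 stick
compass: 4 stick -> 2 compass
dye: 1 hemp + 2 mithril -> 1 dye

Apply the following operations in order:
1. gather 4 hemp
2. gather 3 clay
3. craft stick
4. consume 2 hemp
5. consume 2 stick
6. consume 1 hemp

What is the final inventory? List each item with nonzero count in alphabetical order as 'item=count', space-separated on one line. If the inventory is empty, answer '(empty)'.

Answer: hemp=1

Derivation:
After 1 (gather 4 hemp): hemp=4
After 2 (gather 3 clay): clay=3 hemp=4
After 3 (craft stick): hemp=4 stick=2
After 4 (consume 2 hemp): hemp=2 stick=2
After 5 (consume 2 stick): hemp=2
After 6 (consume 1 hemp): hemp=1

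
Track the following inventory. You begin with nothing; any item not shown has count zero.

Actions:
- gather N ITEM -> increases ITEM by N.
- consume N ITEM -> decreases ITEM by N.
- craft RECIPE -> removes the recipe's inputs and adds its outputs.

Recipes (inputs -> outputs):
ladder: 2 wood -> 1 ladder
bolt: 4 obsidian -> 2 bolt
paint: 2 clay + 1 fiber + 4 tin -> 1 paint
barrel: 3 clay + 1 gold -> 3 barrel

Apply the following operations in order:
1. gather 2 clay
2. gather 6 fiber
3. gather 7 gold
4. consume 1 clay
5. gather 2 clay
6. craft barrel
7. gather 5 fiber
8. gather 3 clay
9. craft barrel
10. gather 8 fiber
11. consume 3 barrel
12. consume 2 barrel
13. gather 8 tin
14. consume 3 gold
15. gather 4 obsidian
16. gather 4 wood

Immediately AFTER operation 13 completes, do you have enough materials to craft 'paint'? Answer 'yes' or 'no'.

Answer: no

Derivation:
After 1 (gather 2 clay): clay=2
After 2 (gather 6 fiber): clay=2 fiber=6
After 3 (gather 7 gold): clay=2 fiber=6 gold=7
After 4 (consume 1 clay): clay=1 fiber=6 gold=7
After 5 (gather 2 clay): clay=3 fiber=6 gold=7
After 6 (craft barrel): barrel=3 fiber=6 gold=6
After 7 (gather 5 fiber): barrel=3 fiber=11 gold=6
After 8 (gather 3 clay): barrel=3 clay=3 fiber=11 gold=6
After 9 (craft barrel): barrel=6 fiber=11 gold=5
After 10 (gather 8 fiber): barrel=6 fiber=19 gold=5
After 11 (consume 3 barrel): barrel=3 fiber=19 gold=5
After 12 (consume 2 barrel): barrel=1 fiber=19 gold=5
After 13 (gather 8 tin): barrel=1 fiber=19 gold=5 tin=8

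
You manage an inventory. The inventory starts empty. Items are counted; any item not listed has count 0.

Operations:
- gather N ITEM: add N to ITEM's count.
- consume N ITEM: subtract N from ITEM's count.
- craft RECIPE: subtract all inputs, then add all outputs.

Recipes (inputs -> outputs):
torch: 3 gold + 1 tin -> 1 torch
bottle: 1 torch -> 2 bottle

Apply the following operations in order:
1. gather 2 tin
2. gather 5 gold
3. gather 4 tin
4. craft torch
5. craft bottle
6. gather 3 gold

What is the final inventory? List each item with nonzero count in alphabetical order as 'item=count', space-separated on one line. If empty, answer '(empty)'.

After 1 (gather 2 tin): tin=2
After 2 (gather 5 gold): gold=5 tin=2
After 3 (gather 4 tin): gold=5 tin=6
After 4 (craft torch): gold=2 tin=5 torch=1
After 5 (craft bottle): bottle=2 gold=2 tin=5
After 6 (gather 3 gold): bottle=2 gold=5 tin=5

Answer: bottle=2 gold=5 tin=5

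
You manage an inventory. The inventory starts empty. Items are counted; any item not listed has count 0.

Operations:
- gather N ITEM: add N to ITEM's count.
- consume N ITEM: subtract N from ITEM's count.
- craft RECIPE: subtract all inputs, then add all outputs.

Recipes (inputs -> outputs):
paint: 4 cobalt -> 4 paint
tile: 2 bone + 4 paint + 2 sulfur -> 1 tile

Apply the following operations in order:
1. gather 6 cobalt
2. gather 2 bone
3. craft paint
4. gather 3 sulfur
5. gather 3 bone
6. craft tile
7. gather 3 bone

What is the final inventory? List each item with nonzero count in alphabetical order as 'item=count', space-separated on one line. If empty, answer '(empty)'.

Answer: bone=6 cobalt=2 sulfur=1 tile=1

Derivation:
After 1 (gather 6 cobalt): cobalt=6
After 2 (gather 2 bone): bone=2 cobalt=6
After 3 (craft paint): bone=2 cobalt=2 paint=4
After 4 (gather 3 sulfur): bone=2 cobalt=2 paint=4 sulfur=3
After 5 (gather 3 bone): bone=5 cobalt=2 paint=4 sulfur=3
After 6 (craft tile): bone=3 cobalt=2 sulfur=1 tile=1
After 7 (gather 3 bone): bone=6 cobalt=2 sulfur=1 tile=1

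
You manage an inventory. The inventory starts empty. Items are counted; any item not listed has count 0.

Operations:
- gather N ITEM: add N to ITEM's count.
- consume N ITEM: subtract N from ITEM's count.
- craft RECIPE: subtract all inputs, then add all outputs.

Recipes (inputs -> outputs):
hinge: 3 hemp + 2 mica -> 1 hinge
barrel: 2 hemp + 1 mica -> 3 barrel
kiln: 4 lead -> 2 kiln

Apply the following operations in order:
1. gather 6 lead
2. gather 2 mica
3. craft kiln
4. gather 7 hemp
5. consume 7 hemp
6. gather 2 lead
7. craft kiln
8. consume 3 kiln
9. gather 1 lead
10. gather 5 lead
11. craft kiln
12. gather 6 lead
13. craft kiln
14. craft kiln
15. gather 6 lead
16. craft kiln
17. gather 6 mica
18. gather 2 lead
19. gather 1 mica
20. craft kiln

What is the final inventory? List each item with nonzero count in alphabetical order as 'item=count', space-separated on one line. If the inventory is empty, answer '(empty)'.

Answer: kiln=11 mica=9

Derivation:
After 1 (gather 6 lead): lead=6
After 2 (gather 2 mica): lead=6 mica=2
After 3 (craft kiln): kiln=2 lead=2 mica=2
After 4 (gather 7 hemp): hemp=7 kiln=2 lead=2 mica=2
After 5 (consume 7 hemp): kiln=2 lead=2 mica=2
After 6 (gather 2 lead): kiln=2 lead=4 mica=2
After 7 (craft kiln): kiln=4 mica=2
After 8 (consume 3 kiln): kiln=1 mica=2
After 9 (gather 1 lead): kiln=1 lead=1 mica=2
After 10 (gather 5 lead): kiln=1 lead=6 mica=2
After 11 (craft kiln): kiln=3 lead=2 mica=2
After 12 (gather 6 lead): kiln=3 lead=8 mica=2
After 13 (craft kiln): kiln=5 lead=4 mica=2
After 14 (craft kiln): kiln=7 mica=2
After 15 (gather 6 lead): kiln=7 lead=6 mica=2
After 16 (craft kiln): kiln=9 lead=2 mica=2
After 17 (gather 6 mica): kiln=9 lead=2 mica=8
After 18 (gather 2 lead): kiln=9 lead=4 mica=8
After 19 (gather 1 mica): kiln=9 lead=4 mica=9
After 20 (craft kiln): kiln=11 mica=9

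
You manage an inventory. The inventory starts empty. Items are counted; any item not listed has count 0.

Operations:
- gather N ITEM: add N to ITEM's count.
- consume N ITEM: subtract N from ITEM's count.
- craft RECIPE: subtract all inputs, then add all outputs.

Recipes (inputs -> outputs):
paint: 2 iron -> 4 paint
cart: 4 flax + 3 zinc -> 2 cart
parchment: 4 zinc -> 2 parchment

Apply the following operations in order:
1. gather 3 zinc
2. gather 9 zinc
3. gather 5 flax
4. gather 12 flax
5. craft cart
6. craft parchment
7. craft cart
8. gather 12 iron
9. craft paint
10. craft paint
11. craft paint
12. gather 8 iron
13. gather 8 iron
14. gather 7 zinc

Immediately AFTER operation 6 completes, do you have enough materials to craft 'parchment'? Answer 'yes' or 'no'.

After 1 (gather 3 zinc): zinc=3
After 2 (gather 9 zinc): zinc=12
After 3 (gather 5 flax): flax=5 zinc=12
After 4 (gather 12 flax): flax=17 zinc=12
After 5 (craft cart): cart=2 flax=13 zinc=9
After 6 (craft parchment): cart=2 flax=13 parchment=2 zinc=5

Answer: yes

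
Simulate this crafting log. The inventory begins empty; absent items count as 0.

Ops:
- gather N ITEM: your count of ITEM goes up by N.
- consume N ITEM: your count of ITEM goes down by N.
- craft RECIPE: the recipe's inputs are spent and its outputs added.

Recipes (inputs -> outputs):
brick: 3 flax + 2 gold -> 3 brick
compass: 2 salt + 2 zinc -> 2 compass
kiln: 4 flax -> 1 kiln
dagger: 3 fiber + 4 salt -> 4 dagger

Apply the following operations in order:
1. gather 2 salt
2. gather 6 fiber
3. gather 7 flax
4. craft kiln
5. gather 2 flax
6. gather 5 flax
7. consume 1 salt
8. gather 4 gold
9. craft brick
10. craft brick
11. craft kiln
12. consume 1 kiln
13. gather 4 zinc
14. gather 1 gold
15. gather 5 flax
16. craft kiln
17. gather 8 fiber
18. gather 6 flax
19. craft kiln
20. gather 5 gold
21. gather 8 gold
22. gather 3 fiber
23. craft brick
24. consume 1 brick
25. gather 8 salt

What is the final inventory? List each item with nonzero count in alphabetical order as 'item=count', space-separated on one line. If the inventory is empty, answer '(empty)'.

After 1 (gather 2 salt): salt=2
After 2 (gather 6 fiber): fiber=6 salt=2
After 3 (gather 7 flax): fiber=6 flax=7 salt=2
After 4 (craft kiln): fiber=6 flax=3 kiln=1 salt=2
After 5 (gather 2 flax): fiber=6 flax=5 kiln=1 salt=2
After 6 (gather 5 flax): fiber=6 flax=10 kiln=1 salt=2
After 7 (consume 1 salt): fiber=6 flax=10 kiln=1 salt=1
After 8 (gather 4 gold): fiber=6 flax=10 gold=4 kiln=1 salt=1
After 9 (craft brick): brick=3 fiber=6 flax=7 gold=2 kiln=1 salt=1
After 10 (craft brick): brick=6 fiber=6 flax=4 kiln=1 salt=1
After 11 (craft kiln): brick=6 fiber=6 kiln=2 salt=1
After 12 (consume 1 kiln): brick=6 fiber=6 kiln=1 salt=1
After 13 (gather 4 zinc): brick=6 fiber=6 kiln=1 salt=1 zinc=4
After 14 (gather 1 gold): brick=6 fiber=6 gold=1 kiln=1 salt=1 zinc=4
After 15 (gather 5 flax): brick=6 fiber=6 flax=5 gold=1 kiln=1 salt=1 zinc=4
After 16 (craft kiln): brick=6 fiber=6 flax=1 gold=1 kiln=2 salt=1 zinc=4
After 17 (gather 8 fiber): brick=6 fiber=14 flax=1 gold=1 kiln=2 salt=1 zinc=4
After 18 (gather 6 flax): brick=6 fiber=14 flax=7 gold=1 kiln=2 salt=1 zinc=4
After 19 (craft kiln): brick=6 fiber=14 flax=3 gold=1 kiln=3 salt=1 zinc=4
After 20 (gather 5 gold): brick=6 fiber=14 flax=3 gold=6 kiln=3 salt=1 zinc=4
After 21 (gather 8 gold): brick=6 fiber=14 flax=3 gold=14 kiln=3 salt=1 zinc=4
After 22 (gather 3 fiber): brick=6 fiber=17 flax=3 gold=14 kiln=3 salt=1 zinc=4
After 23 (craft brick): brick=9 fiber=17 gold=12 kiln=3 salt=1 zinc=4
After 24 (consume 1 brick): brick=8 fiber=17 gold=12 kiln=3 salt=1 zinc=4
After 25 (gather 8 salt): brick=8 fiber=17 gold=12 kiln=3 salt=9 zinc=4

Answer: brick=8 fiber=17 gold=12 kiln=3 salt=9 zinc=4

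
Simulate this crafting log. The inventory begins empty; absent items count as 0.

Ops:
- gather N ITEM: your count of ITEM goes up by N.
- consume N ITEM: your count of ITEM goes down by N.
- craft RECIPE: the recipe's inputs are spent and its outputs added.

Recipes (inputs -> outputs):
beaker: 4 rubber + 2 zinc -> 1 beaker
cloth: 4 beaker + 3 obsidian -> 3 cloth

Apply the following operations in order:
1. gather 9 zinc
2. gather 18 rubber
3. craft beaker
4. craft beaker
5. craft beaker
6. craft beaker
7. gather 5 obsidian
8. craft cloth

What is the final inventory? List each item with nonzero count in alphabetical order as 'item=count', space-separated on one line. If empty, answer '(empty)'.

After 1 (gather 9 zinc): zinc=9
After 2 (gather 18 rubber): rubber=18 zinc=9
After 3 (craft beaker): beaker=1 rubber=14 zinc=7
After 4 (craft beaker): beaker=2 rubber=10 zinc=5
After 5 (craft beaker): beaker=3 rubber=6 zinc=3
After 6 (craft beaker): beaker=4 rubber=2 zinc=1
After 7 (gather 5 obsidian): beaker=4 obsidian=5 rubber=2 zinc=1
After 8 (craft cloth): cloth=3 obsidian=2 rubber=2 zinc=1

Answer: cloth=3 obsidian=2 rubber=2 zinc=1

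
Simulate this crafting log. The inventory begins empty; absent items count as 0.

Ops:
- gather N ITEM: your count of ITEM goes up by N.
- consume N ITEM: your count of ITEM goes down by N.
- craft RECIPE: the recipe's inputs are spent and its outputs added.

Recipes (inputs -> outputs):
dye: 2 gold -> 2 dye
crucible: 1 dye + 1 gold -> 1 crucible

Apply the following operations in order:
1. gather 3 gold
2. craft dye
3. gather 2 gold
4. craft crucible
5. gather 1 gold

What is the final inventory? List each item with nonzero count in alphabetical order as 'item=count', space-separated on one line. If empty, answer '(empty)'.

Answer: crucible=1 dye=1 gold=3

Derivation:
After 1 (gather 3 gold): gold=3
After 2 (craft dye): dye=2 gold=1
After 3 (gather 2 gold): dye=2 gold=3
After 4 (craft crucible): crucible=1 dye=1 gold=2
After 5 (gather 1 gold): crucible=1 dye=1 gold=3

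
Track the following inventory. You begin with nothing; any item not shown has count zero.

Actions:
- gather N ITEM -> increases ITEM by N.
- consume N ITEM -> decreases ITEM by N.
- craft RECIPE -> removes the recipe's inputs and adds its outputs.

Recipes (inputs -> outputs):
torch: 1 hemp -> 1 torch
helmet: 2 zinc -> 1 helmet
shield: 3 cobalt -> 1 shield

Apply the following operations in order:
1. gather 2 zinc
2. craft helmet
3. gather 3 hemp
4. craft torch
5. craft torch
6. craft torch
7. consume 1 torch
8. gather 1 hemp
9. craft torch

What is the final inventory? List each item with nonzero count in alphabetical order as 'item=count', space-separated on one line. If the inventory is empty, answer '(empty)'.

After 1 (gather 2 zinc): zinc=2
After 2 (craft helmet): helmet=1
After 3 (gather 3 hemp): helmet=1 hemp=3
After 4 (craft torch): helmet=1 hemp=2 torch=1
After 5 (craft torch): helmet=1 hemp=1 torch=2
After 6 (craft torch): helmet=1 torch=3
After 7 (consume 1 torch): helmet=1 torch=2
After 8 (gather 1 hemp): helmet=1 hemp=1 torch=2
After 9 (craft torch): helmet=1 torch=3

Answer: helmet=1 torch=3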